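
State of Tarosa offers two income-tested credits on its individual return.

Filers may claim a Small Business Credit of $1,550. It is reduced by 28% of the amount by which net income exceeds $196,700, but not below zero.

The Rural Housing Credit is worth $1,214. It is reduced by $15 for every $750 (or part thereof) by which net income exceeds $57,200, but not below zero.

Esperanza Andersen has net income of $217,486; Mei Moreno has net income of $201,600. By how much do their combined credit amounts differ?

Esperanza ($217,486): Small Business Credit: 28% of the $20,786 excess over $196,700 is $5,820.08 ≥ base, so the credit is $0. Rural Housing Credit: income exceeds $57,200 by $160,286 → 214 increments × $15 = $3,210 ≥ base, so the credit is $0. total $0 + $0 = $0
Mei ($201,600): Small Business Credit: 28% of the $4,900 excess over $196,700 is $1,372; credit = $1,550 − $1,372 = $178. Rural Housing Credit: income exceeds $57,200 by $144,400 → 193 increments × $15 = $2,895 ≥ base, so the credit is $0. total $178 + $0 = $178
Difference: |$0 − $178| = $178.

$178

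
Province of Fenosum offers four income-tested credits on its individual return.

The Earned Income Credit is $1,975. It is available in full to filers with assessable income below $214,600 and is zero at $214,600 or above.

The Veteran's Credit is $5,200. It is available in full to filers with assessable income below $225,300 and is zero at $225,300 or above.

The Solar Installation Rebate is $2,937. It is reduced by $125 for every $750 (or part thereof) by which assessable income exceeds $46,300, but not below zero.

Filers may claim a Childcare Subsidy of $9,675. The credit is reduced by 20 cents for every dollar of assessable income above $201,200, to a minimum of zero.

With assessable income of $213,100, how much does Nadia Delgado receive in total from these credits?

Earned Income Credit: $213,100 is below the $214,600 cutoff, so the full $1,975 applies.
Veteran's Credit: $213,100 is below the $225,300 cutoff, so the full $5,200 applies.
Solar Installation Rebate: income exceeds $46,300 by $166,800 → 223 increments × $125 = $27,875 ≥ base, so the credit is $0.
Childcare Subsidy: 20% of the $11,900 excess over $201,200 is $2,380; credit = $9,675 − $2,380 = $7,295.
Total: $1,975 + $5,200 + $0 + $7,295 = $14,470.

$14,470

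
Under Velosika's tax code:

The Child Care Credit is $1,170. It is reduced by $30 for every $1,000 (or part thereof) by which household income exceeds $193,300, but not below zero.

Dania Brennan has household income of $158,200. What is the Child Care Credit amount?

$1,170

Child Care Credit: $158,200 is at or below the $193,300 threshold, so the full $1,170 applies.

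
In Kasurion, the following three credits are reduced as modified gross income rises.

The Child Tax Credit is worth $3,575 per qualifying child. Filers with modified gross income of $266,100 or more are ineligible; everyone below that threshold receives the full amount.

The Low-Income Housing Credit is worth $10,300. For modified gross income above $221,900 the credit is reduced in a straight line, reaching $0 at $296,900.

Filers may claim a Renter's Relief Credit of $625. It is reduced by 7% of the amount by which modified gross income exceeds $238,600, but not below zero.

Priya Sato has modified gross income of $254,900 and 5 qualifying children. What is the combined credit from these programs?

$23,643

Child Tax Credit: base = 5 × $3,575 = $17,875. $254,900 is below the $266,100 cutoff, so the full $17,875 applies.
Low-Income Housing Credit: $254,900 is $33,000 into a $75,000 phase-out range, leaving 42,000/75,000 of the credit: $10,300 × 42,000/75,000 = $5,768.
Renter's Relief Credit: 7% of the $16,300 excess over $238,600 is $1,141 ≥ base, so the credit is $0.
Total: $17,875 + $5,768 + $0 = $23,643.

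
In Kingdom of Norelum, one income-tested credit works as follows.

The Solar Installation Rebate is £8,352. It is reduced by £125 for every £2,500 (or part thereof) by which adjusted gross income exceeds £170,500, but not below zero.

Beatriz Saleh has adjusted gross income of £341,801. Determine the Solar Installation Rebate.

Solar Installation Rebate: income exceeds £170,500 by £171,301 → 69 increments × £125 = £8,625 ≥ base, so the credit is £0.

£0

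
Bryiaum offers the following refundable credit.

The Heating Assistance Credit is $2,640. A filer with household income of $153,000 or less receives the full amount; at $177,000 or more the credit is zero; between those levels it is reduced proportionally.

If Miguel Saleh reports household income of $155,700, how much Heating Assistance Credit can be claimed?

$2,343

Heating Assistance Credit: $155,700 is $2,700 into a $24,000 phase-out range, leaving 21,300/24,000 of the credit: $2,640 × 21,300/24,000 = $2,343.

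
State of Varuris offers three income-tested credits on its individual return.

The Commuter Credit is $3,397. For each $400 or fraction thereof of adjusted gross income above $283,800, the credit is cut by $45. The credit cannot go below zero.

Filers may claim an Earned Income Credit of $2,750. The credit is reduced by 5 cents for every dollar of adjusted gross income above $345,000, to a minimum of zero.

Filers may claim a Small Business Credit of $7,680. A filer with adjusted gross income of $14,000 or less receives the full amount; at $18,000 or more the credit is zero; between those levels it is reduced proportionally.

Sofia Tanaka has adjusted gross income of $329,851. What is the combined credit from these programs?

$2,750

Commuter Credit: income exceeds $283,800 by $46,051 → 116 increments × $45 = $5,220 ≥ base, so the credit is $0.
Earned Income Credit: $329,851 is at or below the $345,000 threshold, so the full $2,750 applies.
Small Business Credit: $329,851 is at or above $18,000, so the credit is $0.
Total: $0 + $2,750 + $0 = $2,750.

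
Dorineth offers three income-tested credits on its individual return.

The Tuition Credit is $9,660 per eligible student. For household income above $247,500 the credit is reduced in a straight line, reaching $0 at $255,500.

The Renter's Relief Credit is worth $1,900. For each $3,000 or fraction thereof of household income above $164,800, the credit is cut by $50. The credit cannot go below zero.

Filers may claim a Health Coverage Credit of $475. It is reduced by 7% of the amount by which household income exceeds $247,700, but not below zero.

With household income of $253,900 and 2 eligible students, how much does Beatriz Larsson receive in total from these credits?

$4,305

Tuition Credit: base = 2 × $9,660 = $19,320. $253,900 is $6,400 into a $8,000 phase-out range, leaving 1,600/8,000 of the credit: $19,320 × 1,600/8,000 = $3,864.
Renter's Relief Credit: income exceeds $164,800 by $89,100, which is 30 full-or-partial $3,000 increments; reduction = 30 × $50 = $1,500, leaving $400.
Health Coverage Credit: 7% of the $6,200 excess over $247,700 is $434; credit = $475 − $434 = $41.
Total: $3,864 + $400 + $41 = $4,305.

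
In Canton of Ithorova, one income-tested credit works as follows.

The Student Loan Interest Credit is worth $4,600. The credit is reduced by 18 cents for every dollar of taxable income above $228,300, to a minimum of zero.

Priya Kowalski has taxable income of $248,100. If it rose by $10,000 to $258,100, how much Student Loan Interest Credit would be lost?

At $248,100 — 18% of the $19,800 excess over $228,300 is $3,564; credit = $4,600 − $3,564 = $1,036.
At $258,100 — 18% of the $29,800 excess over $228,300 is $5,364 ≥ base, so the credit is $0.
Lost: $1,036 − $0 = $1,036.

$1,036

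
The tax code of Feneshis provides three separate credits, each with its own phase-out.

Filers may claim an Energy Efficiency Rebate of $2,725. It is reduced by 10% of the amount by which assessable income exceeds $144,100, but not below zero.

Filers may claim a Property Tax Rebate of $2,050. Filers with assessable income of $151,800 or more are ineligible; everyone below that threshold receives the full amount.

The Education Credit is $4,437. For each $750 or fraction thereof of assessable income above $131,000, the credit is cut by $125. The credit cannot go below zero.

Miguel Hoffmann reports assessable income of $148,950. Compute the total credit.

$5,727

Energy Efficiency Rebate: 10% of the $4,850 excess over $144,100 is $485; credit = $2,725 − $485 = $2,240.
Property Tax Rebate: $148,950 is below the $151,800 cutoff, so the full $2,050 applies.
Education Credit: income exceeds $131,000 by $17,950, which is 24 full-or-partial $750 increments; reduction = 24 × $125 = $3,000, leaving $1,437.
Total: $2,240 + $2,050 + $1,437 = $5,727.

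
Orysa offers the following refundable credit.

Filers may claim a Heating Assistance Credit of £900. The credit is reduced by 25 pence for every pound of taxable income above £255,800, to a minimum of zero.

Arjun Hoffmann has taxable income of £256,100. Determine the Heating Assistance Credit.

£825

Heating Assistance Credit: 25% of the £300 excess over £255,800 is £75; credit = £900 − £75 = £825.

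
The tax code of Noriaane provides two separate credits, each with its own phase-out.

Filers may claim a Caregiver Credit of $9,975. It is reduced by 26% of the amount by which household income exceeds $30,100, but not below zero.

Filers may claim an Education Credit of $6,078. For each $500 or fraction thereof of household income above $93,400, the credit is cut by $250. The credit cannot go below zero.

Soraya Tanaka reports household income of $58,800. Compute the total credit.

$8,591

Caregiver Credit: 26% of the $28,700 excess over $30,100 is $7,462; credit = $9,975 − $7,462 = $2,513.
Education Credit: $58,800 is at or below the $93,400 threshold, so the full $6,078 applies.
Total: $2,513 + $6,078 = $8,591.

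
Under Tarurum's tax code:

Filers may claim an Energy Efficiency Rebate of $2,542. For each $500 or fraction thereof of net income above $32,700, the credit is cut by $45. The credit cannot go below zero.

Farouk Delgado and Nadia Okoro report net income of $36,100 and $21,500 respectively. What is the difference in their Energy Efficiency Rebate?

Farouk ($36,100): Energy Efficiency Rebate: income exceeds $32,700 by $3,400, which is 7 full-or-partial $500 increments; reduction = 7 × $45 = $315, leaving $2,227.
Nadia ($21,500): Energy Efficiency Rebate: $21,500 is at or below the $32,700 threshold, so the full $2,542 applies.
Difference: |$2,227 − $2,542| = $315.

$315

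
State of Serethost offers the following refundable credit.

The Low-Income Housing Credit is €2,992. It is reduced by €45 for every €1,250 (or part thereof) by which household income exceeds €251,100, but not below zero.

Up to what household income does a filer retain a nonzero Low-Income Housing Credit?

€333,600

After 66 increments the reduction is 66 × €45 = €2,970, leaving €22; one more increment wipes it out. Increment 66 ends at excess 66 × €1,250 = €82,500, so the highest qualifying income is €251,100 + €82,500 = €333,600.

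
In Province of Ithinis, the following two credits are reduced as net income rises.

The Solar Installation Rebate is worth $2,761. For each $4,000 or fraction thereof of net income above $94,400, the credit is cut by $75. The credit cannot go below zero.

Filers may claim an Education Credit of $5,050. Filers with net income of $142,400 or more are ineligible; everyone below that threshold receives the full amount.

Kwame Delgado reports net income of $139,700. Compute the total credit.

$6,911

Solar Installation Rebate: income exceeds $94,400 by $45,300, which is 12 full-or-partial $4,000 increments; reduction = 12 × $75 = $900, leaving $1,861.
Education Credit: $139,700 is below the $142,400 cutoff, so the full $5,050 applies.
Total: $1,861 + $5,050 = $6,911.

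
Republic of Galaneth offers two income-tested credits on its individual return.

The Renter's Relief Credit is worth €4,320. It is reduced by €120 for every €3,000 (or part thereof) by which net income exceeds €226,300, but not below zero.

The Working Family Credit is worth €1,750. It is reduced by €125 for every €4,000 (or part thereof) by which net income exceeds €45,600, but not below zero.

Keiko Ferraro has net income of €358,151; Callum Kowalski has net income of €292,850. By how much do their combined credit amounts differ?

€1,560

Keiko (€358,151): Renter's Relief Credit: income exceeds €226,300 by €131,851 → 44 increments × €120 = €5,280 ≥ base, so the credit is €0. Working Family Credit: income exceeds €45,600 by €312,551 → 79 increments × €125 = €9,875 ≥ base, so the credit is €0. total €0 + €0 = €0
Callum (€292,850): Renter's Relief Credit: income exceeds €226,300 by €66,550, which is 23 full-or-partial €3,000 increments; reduction = 23 × €120 = €2,760, leaving €1,560. Working Family Credit: income exceeds €45,600 by €247,250 → 62 increments × €125 = €7,750 ≥ base, so the credit is €0. total €1,560 + €0 = €1,560
Difference: |€0 − €1,560| = €1,560.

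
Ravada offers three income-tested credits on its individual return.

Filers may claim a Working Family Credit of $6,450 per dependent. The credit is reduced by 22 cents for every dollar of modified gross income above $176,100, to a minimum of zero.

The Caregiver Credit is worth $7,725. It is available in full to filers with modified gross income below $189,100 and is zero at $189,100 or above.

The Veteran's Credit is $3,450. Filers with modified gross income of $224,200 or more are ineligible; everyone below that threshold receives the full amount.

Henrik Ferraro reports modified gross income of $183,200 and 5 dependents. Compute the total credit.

Working Family Credit: base = 5 × $6,450 = $32,250. 22% of the $7,100 excess over $176,100 is $1,562; credit = $32,250 − $1,562 = $30,688.
Caregiver Credit: $183,200 is below the $189,100 cutoff, so the full $7,725 applies.
Veteran's Credit: $183,200 is below the $224,200 cutoff, so the full $3,450 applies.
Total: $30,688 + $7,725 + $3,450 = $41,863.

$41,863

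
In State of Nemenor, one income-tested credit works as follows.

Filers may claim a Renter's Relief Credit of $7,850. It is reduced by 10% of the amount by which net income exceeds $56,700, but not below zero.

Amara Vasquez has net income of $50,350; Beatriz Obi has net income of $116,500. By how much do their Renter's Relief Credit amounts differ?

$5,980

Amara ($50,350): Renter's Relief Credit: $50,350 is at or below the $56,700 threshold, so the full $7,850 applies.
Beatriz ($116,500): Renter's Relief Credit: 10% of the $59,800 excess over $56,700 is $5,980; credit = $7,850 − $5,980 = $1,870.
Difference: |$7,850 − $1,870| = $5,980.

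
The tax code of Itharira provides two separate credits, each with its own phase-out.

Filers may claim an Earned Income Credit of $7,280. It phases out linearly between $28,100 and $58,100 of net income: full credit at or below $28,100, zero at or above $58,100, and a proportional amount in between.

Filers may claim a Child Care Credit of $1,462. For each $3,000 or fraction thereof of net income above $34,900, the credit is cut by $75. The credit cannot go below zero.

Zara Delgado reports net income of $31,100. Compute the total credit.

$8,014

Earned Income Credit: $31,100 is $3,000 into a $30,000 phase-out range, leaving 27,000/30,000 of the credit: $7,280 × 27,000/30,000 = $6,552.
Child Care Credit: $31,100 is at or below the $34,900 threshold, so the full $1,462 applies.
Total: $6,552 + $1,462 = $8,014.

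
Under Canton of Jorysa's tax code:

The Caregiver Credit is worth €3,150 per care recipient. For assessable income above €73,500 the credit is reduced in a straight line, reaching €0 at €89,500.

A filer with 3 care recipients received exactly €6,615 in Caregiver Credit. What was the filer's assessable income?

Full credit = 3 × €3,150 = €9,450.
€6,615 is 6,615/9,450 of the full €9,450, so 2,835/9,450 of the €16,000 range has been used: income = €73,500 + €16,000 × 2,835/9,450 = €78,300.

€78,300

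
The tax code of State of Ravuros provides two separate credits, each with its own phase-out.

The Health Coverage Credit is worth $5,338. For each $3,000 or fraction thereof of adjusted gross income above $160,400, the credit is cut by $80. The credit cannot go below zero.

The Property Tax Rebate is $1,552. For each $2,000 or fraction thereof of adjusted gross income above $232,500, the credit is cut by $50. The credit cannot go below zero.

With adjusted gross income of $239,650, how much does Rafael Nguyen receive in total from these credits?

Health Coverage Credit: income exceeds $160,400 by $79,250, which is 27 full-or-partial $3,000 increments; reduction = 27 × $80 = $2,160, leaving $3,178.
Property Tax Rebate: income exceeds $232,500 by $7,150, which is 4 full-or-partial $2,000 increments; reduction = 4 × $50 = $200, leaving $1,352.
Total: $3,178 + $1,352 = $4,530.

$4,530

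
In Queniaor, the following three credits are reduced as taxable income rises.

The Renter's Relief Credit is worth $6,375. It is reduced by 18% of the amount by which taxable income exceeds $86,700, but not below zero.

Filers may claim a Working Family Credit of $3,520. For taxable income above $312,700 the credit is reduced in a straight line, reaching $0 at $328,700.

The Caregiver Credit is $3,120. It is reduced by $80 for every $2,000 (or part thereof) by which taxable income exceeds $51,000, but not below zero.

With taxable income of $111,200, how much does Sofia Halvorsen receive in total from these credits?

Renter's Relief Credit: 18% of the $24,500 excess over $86,700 is $4,410; credit = $6,375 − $4,410 = $1,965.
Working Family Credit: $111,200 is at or below the $312,700 threshold, so the full $3,520 applies.
Caregiver Credit: income exceeds $51,000 by $60,200, which is 31 full-or-partial $2,000 increments; reduction = 31 × $80 = $2,480, leaving $640.
Total: $1,965 + $3,520 + $640 = $6,125.

$6,125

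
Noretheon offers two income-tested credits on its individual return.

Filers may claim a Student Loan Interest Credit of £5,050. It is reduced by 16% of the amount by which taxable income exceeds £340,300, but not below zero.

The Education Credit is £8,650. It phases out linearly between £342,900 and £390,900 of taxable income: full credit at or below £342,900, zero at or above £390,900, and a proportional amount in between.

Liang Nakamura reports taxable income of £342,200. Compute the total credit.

£13,396

Student Loan Interest Credit: 16% of the £1,900 excess over £340,300 is £304; credit = £5,050 − £304 = £4,746.
Education Credit: £342,200 is at or below the £342,900 threshold, so the full £8,650 applies.
Total: £4,746 + £8,650 = £13,396.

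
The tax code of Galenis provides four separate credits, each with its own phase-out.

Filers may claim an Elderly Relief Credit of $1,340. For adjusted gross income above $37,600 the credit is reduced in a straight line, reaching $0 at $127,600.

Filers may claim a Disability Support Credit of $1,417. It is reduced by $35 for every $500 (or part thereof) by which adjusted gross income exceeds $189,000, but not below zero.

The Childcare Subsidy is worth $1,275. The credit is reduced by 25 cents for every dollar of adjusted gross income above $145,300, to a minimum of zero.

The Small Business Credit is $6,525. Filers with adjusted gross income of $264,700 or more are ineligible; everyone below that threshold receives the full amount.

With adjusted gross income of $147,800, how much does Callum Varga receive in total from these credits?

$8,592

Elderly Relief Credit: $147,800 is at or above $127,600, so the credit is $0.
Disability Support Credit: $147,800 is at or below the $189,000 threshold, so the full $1,417 applies.
Childcare Subsidy: 25% of the $2,500 excess over $145,300 is $625; credit = $1,275 − $625 = $650.
Small Business Credit: $147,800 is below the $264,700 cutoff, so the full $6,525 applies.
Total: $0 + $1,417 + $650 + $6,525 = $8,592.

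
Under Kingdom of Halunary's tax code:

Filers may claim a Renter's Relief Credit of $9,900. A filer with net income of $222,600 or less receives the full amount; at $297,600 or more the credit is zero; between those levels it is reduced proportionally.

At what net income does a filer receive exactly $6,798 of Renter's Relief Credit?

$6,798 is 6,798/9,900 of the full $9,900, so 3,102/9,900 of the $75,000 range has been used: income = $222,600 + $75,000 × 3,102/9,900 = $246,100.

$246,100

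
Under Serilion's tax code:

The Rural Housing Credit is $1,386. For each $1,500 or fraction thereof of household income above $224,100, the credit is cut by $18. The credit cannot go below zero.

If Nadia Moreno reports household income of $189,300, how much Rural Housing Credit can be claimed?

$1,386

Rural Housing Credit: $189,300 is at or below the $224,100 threshold, so the full $1,386 applies.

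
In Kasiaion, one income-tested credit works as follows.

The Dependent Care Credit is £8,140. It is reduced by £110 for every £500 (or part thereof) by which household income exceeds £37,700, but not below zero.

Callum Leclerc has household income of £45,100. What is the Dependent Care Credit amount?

Dependent Care Credit: income exceeds £37,700 by £7,400, which is 15 full-or-partial £500 increments; reduction = 15 × £110 = £1,650, leaving £6,490.

£6,490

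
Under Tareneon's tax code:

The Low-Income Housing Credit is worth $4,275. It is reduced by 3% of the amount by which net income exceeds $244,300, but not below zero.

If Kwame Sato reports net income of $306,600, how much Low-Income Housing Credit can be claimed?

Low-Income Housing Credit: 3% of the $62,300 excess over $244,300 is $1,869; credit = $4,275 − $1,869 = $2,406.

$2,406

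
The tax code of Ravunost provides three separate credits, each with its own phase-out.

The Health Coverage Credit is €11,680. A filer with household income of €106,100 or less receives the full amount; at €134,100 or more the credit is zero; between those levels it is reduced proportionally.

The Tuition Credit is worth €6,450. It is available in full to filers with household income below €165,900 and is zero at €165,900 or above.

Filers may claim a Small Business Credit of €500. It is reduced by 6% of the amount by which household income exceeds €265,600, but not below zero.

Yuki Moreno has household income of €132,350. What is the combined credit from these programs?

€7,680

Health Coverage Credit: €132,350 is €26,250 into a €28,000 phase-out range, leaving 1,750/28,000 of the credit: €11,680 × 1,750/28,000 = €730.
Tuition Credit: €132,350 is below the €165,900 cutoff, so the full €6,450 applies.
Small Business Credit: €132,350 is at or below the €265,600 threshold, so the full €500 applies.
Total: €730 + €6,450 + €500 = €7,680.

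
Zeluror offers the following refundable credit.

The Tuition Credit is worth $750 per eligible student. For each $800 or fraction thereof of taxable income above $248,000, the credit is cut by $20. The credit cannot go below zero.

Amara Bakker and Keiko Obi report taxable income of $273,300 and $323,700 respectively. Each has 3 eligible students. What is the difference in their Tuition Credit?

Amara ($273,300): Tuition Credit: base = 3 × $750 = $2,250. income exceeds $248,000 by $25,300, which is 32 full-or-partial $800 increments; reduction = 32 × $20 = $640, leaving $1,610.
Keiko ($323,700): Tuition Credit: base = 3 × $750 = $2,250. income exceeds $248,000 by $75,700, which is 95 full-or-partial $800 increments; reduction = 95 × $20 = $1,900, leaving $350.
Difference: |$1,610 − $350| = $1,260.

$1,260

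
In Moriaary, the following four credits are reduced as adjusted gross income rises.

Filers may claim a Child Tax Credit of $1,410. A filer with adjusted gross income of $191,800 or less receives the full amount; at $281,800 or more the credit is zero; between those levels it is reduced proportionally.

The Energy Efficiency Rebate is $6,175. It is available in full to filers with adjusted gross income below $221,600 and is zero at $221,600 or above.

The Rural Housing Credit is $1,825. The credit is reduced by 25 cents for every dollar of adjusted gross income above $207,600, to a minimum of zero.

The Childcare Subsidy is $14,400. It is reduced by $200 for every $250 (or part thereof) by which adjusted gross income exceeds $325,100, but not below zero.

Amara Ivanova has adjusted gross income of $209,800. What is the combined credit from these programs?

Child Tax Credit: $209,800 is $18,000 into a $90,000 phase-out range, leaving 72,000/90,000 of the credit: $1,410 × 72,000/90,000 = $1,128.
Energy Efficiency Rebate: $209,800 is below the $221,600 cutoff, so the full $6,175 applies.
Rural Housing Credit: 25% of the $2,200 excess over $207,600 is $550; credit = $1,825 − $550 = $1,275.
Childcare Subsidy: $209,800 is at or below the $325,100 threshold, so the full $14,400 applies.
Total: $1,128 + $6,175 + $1,275 + $14,400 = $22,978.

$22,978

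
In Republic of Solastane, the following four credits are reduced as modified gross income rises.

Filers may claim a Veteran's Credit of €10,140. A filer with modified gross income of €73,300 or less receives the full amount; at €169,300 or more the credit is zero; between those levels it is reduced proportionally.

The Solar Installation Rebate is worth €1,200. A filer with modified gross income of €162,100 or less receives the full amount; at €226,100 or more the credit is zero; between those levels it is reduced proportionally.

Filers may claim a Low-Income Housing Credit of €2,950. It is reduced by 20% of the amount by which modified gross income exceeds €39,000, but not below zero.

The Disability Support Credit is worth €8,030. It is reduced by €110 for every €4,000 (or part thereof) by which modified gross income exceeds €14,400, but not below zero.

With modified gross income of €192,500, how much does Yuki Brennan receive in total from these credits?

€3,710

Veteran's Credit: €192,500 is at or above €169,300, so the credit is €0.
Solar Installation Rebate: €192,500 is €30,400 into a €64,000 phase-out range, leaving 33,600/64,000 of the credit: €1,200 × 33,600/64,000 = €630.
Low-Income Housing Credit: 20% of the €153,500 excess over €39,000 is €30,700 ≥ base, so the credit is €0.
Disability Support Credit: income exceeds €14,400 by €178,100, which is 45 full-or-partial €4,000 increments; reduction = 45 × €110 = €4,950, leaving €3,080.
Total: €0 + €630 + €0 + €3,080 = €3,710.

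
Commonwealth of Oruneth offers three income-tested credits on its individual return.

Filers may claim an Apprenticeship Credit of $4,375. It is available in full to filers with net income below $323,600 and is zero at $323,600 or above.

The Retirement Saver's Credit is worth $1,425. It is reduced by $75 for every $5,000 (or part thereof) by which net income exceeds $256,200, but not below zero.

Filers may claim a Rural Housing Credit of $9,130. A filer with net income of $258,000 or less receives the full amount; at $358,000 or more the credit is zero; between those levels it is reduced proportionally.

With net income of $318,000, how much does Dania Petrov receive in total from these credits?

$8,477

Apprenticeship Credit: $318,000 is below the $323,600 cutoff, so the full $4,375 applies.
Retirement Saver's Credit: income exceeds $256,200 by $61,800, which is 13 full-or-partial $5,000 increments; reduction = 13 × $75 = $975, leaving $450.
Rural Housing Credit: $318,000 is $60,000 into a $100,000 phase-out range, leaving 40,000/100,000 of the credit: $9,130 × 40,000/100,000 = $3,652.
Total: $4,375 + $450 + $3,652 = $8,477.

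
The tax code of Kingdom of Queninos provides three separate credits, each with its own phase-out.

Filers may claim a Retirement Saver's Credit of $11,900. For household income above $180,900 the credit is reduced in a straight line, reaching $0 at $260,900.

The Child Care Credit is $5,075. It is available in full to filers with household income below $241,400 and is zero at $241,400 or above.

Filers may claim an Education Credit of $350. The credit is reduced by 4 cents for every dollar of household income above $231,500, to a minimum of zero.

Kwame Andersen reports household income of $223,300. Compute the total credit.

$11,018

Retirement Saver's Credit: $223,300 is $42,400 into a $80,000 phase-out range, leaving 37,600/80,000 of the credit: $11,900 × 37,600/80,000 = $5,593.
Child Care Credit: $223,300 is below the $241,400 cutoff, so the full $5,075 applies.
Education Credit: $223,300 is at or below the $231,500 threshold, so the full $350 applies.
Total: $5,593 + $5,075 + $350 = $11,018.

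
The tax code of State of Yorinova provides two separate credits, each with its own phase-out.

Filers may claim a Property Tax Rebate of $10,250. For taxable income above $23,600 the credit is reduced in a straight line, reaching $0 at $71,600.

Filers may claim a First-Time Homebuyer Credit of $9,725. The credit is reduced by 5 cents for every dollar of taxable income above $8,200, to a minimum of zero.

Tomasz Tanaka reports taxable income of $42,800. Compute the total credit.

$14,145

Property Tax Rebate: $42,800 is $19,200 into a $48,000 phase-out range, leaving 28,800/48,000 of the credit: $10,250 × 28,800/48,000 = $6,150.
First-Time Homebuyer Credit: 5% of the $34,600 excess over $8,200 is $1,730; credit = $9,725 − $1,730 = $7,995.
Total: $6,150 + $7,995 = $14,145.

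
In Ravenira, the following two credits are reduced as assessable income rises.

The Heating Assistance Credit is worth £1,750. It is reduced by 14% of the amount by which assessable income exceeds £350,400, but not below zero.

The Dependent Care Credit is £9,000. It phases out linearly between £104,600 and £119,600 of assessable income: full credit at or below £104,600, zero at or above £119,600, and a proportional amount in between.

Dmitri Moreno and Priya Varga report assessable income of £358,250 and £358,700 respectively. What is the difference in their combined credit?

Dmitri (£358,250): Heating Assistance Credit: 14% of the £7,850 excess over £350,400 is £1,099; credit = £1,750 − £1,099 = £651. Dependent Care Credit: £358,250 is at or above £119,600, so the credit is £0. total £651 + £0 = £651
Priya (£358,700): Heating Assistance Credit: 14% of the £8,300 excess over £350,400 is £1,162; credit = £1,750 − £1,162 = £588. Dependent Care Credit: £358,700 is at or above £119,600, so the credit is £0. total £588 + £0 = £588
Difference: |£651 − £588| = £63.

£63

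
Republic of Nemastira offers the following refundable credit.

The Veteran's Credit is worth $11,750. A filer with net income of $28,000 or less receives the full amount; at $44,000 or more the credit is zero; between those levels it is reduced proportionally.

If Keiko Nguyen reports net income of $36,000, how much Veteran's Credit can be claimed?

$5,875

Veteran's Credit: $36,000 is $8,000 into a $16,000 phase-out range, leaving 8,000/16,000 of the credit: $11,750 × 8,000/16,000 = $5,875.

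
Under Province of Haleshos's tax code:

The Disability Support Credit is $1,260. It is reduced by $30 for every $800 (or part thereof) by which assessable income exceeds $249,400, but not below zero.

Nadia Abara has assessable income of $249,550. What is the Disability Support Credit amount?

Disability Support Credit: income exceeds $249,400 by $150, which is 1 full-or-partial $800 increment; reduction = 1 × $30 = $30, leaving $1,230.

$1,230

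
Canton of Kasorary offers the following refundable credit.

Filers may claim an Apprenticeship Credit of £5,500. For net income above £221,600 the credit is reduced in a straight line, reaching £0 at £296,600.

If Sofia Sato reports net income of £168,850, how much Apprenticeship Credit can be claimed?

£5,500

Apprenticeship Credit: £168,850 is at or below the £221,600 threshold, so the full £5,500 applies.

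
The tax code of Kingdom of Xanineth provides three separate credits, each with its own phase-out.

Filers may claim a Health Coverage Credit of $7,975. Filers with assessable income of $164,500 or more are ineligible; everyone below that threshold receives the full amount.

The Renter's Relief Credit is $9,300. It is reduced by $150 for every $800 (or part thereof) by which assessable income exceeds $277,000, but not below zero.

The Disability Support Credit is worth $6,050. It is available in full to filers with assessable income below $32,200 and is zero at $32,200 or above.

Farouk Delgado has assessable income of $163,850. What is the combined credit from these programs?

$17,275

Health Coverage Credit: $163,850 is below the $164,500 cutoff, so the full $7,975 applies.
Renter's Relief Credit: $163,850 is at or below the $277,000 threshold, so the full $9,300 applies.
Disability Support Credit: $163,850 meets or exceeds the $32,200 cutoff, so the credit is $0.
Total: $7,975 + $9,300 + $0 = $17,275.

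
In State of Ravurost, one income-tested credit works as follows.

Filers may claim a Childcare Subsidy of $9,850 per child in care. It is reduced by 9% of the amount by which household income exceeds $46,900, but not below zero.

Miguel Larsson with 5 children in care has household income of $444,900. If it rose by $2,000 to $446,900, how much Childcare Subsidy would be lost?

At $444,900 — base = 5 × $9,850 = $49,250. 9% of the $398,000 excess over $46,900 is $35,820; credit = $49,250 − $35,820 = $13,430.
At $446,900 — base = 5 × $9,850 = $49,250. 9% of the $400,000 excess over $46,900 is $36,000; credit = $49,250 − $36,000 = $13,250.
Lost: $13,430 − $13,250 = $180.

$180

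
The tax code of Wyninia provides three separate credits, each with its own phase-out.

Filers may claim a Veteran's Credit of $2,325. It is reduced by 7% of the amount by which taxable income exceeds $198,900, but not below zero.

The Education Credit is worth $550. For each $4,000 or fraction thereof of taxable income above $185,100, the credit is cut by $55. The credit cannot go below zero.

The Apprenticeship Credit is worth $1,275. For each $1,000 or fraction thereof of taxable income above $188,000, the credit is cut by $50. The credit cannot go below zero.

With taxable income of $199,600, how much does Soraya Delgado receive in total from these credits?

$3,281

Veteran's Credit: 7% of the $700 excess over $198,900 is $49; credit = $2,325 − $49 = $2,276.
Education Credit: income exceeds $185,100 by $14,500, which is 4 full-or-partial $4,000 increments; reduction = 4 × $55 = $220, leaving $330.
Apprenticeship Credit: income exceeds $188,000 by $11,600, which is 12 full-or-partial $1,000 increments; reduction = 12 × $50 = $600, leaving $675.
Total: $2,276 + $330 + $675 = $3,281.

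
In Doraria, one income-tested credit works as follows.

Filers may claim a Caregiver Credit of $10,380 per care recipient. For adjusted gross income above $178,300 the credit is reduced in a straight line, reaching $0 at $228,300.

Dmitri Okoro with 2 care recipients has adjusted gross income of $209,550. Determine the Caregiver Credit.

Caregiver Credit: base = 2 × $10,380 = $20,760. $209,550 is $31,250 into a $50,000 phase-out range, leaving 18,750/50,000 of the credit: $20,760 × 18,750/50,000 = $7,785.

$7,785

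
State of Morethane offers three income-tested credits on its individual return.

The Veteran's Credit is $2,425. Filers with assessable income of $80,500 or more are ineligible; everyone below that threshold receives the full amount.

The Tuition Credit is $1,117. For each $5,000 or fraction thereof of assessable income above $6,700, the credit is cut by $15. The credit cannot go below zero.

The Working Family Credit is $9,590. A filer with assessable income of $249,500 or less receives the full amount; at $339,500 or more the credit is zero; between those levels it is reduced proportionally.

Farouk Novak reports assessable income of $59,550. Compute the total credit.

Veteran's Credit: $59,550 is below the $80,500 cutoff, so the full $2,425 applies.
Tuition Credit: income exceeds $6,700 by $52,850, which is 11 full-or-partial $5,000 increments; reduction = 11 × $15 = $165, leaving $952.
Working Family Credit: $59,550 is at or below the $249,500 threshold, so the full $9,590 applies.
Total: $2,425 + $952 + $9,590 = $12,967.

$12,967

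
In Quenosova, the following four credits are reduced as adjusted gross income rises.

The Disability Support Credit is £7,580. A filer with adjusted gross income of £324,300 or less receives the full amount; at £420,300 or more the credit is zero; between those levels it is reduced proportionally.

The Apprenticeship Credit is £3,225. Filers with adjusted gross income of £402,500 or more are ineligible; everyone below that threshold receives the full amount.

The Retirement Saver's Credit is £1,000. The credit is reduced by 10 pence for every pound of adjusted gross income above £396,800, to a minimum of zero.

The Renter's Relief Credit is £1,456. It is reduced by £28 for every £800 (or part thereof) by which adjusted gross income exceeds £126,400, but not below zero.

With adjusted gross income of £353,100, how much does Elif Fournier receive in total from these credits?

£9,531

Disability Support Credit: £353,100 is £28,800 into a £96,000 phase-out range, leaving 67,200/96,000 of the credit: £7,580 × 67,200/96,000 = £5,306.
Apprenticeship Credit: £353,100 is below the £402,500 cutoff, so the full £3,225 applies.
Retirement Saver's Credit: £353,100 is at or below the £396,800 threshold, so the full £1,000 applies.
Renter's Relief Credit: income exceeds £126,400 by £226,700 → 284 increments × £28 = £7,952 ≥ base, so the credit is £0.
Total: £5,306 + £3,225 + £1,000 + £0 = £9,531.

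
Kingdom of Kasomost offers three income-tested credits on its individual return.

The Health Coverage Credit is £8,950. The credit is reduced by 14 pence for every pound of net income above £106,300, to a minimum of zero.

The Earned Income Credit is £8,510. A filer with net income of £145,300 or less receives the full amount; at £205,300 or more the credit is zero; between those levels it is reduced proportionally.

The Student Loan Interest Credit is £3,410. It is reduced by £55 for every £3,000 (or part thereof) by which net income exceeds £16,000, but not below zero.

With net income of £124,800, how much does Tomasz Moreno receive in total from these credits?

Health Coverage Credit: 14% of the £18,500 excess over £106,300 is £2,590; credit = £8,950 − £2,590 = £6,360.
Earned Income Credit: £124,800 is at or below the £145,300 threshold, so the full £8,510 applies.
Student Loan Interest Credit: income exceeds £16,000 by £108,800, which is 37 full-or-partial £3,000 increments; reduction = 37 × £55 = £2,035, leaving £1,375.
Total: £6,360 + £8,510 + £1,375 = £16,245.

£16,245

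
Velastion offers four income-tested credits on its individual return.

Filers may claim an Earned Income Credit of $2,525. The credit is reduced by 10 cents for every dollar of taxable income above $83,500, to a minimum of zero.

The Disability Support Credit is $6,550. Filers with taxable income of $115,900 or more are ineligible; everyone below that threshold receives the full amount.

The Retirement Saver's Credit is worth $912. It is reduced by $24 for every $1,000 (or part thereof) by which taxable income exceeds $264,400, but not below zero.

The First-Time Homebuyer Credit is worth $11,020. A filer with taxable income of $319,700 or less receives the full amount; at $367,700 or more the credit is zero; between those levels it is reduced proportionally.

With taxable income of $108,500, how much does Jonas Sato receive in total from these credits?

$18,507

Earned Income Credit: 10% of the $25,000 excess over $83,500 is $2,500; credit = $2,525 − $2,500 = $25.
Disability Support Credit: $108,500 is below the $115,900 cutoff, so the full $6,550 applies.
Retirement Saver's Credit: $108,500 is at or below the $264,400 threshold, so the full $912 applies.
First-Time Homebuyer Credit: $108,500 is at or below the $319,700 threshold, so the full $11,020 applies.
Total: $25 + $6,550 + $912 + $11,020 = $18,507.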